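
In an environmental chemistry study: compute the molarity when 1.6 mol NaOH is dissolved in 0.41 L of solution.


M = n/V = 1.6/0.41 = 3.902 mol/L

3.902 M


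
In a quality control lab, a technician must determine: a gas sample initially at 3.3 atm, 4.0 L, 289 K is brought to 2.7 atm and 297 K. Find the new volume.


P1V1/T1 = P2V2/T2
V2 = P1V1T2/(T1P2)
= 3.3×4.0×297/(289×2.7)
= 5.024 L

5.024 L


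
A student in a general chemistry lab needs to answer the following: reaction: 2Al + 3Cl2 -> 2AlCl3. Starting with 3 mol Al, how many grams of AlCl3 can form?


Mole ratio AlCl3:Al = 2:2
n(AlCl3) = 3 × 2/2 = 3.000 mol
mass = 3.000 × 133.33 = 399.99 g

399.99 g


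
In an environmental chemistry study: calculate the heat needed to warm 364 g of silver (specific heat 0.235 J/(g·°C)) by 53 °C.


q = mcΔT = 364 × 0.235 × 53
= 4533.62 J

4533.62 J


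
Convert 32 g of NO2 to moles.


M(NO2) = 46.01 g/mol
n = mass/M = 32/46.01 = 0.6955 mol

0.6955 mol


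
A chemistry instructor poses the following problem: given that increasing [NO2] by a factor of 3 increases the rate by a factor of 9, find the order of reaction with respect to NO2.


rate ∝ [NO2]^n
3^n = 9 → n = 2
Order in NO2: 2

2


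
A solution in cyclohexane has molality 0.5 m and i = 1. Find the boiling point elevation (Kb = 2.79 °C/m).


ΔTb = Kb × m × i
= 2.79 × 0.5 × 1
= 1.395 °C

1.395 °C


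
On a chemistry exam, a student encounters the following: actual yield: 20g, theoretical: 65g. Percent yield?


% yield = actual/theoretical × 100
= 20/65 × 100
= 30.77%

30.77%


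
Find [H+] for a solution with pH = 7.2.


[H+] = 10^(-pH) = 10^(-7.2)
= 6.31×10^-8 M

6.31×10^-8 M


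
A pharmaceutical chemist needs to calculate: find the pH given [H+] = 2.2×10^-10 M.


pH = -log10([H+]) = -log10(2.2×10^-10)
= 10 - log10(2.2)
= 10 - 0.34
= 9.66

9.66


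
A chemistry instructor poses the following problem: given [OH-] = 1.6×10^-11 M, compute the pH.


pOH = -log10([OH-]) = -log10(1.6×10^-11)
= 11 - log10(1.6) = 10.8
pH = 14 - pOH = 14 - 10.8 = 3.2

3.2


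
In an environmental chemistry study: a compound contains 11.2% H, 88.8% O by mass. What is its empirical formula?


Assume 100 g sample. Moles of each element:
  H: 11.2/1.008 = 11.111 mol
  O: 88.8/16.0 = 5.55 mol
Divide by smallest (5.55):
  H: 11.111/5.55 = 2.0
  O: 5.55/5.55 = 1.0
Empirical formula: H2O

H2O


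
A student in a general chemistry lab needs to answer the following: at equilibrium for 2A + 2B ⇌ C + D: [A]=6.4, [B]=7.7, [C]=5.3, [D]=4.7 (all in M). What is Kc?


Kc = [C][D]/([A]^2[B]^2)
= (5.3^1 × 4.7^1)/(6.4^2 × 7.7^2)
= 24.91/2428.5184
= 0.01026

0.01026


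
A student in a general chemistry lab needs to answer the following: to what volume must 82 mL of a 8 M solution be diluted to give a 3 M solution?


C1V1 = C2V2
8 × 82 = 3 × V2
V2 = 656/3 = 218.67 mL

218.67 mL


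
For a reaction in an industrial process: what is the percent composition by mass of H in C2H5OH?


M(C2H5OH) = 2×12.01 + 6×1.008 + 1×16.0 = 46.068 g/mol
Mass of H = 6 × 1.008 = 6.048 g/mol
% H = 6.048/46.068 × 100 = 13.13%

13.13%


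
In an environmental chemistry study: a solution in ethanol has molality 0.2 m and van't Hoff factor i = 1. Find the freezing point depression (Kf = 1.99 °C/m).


ΔTf = Kf × m × i
= 1.99 × 0.2 × 1
= 0.398 °C

0.398 °C


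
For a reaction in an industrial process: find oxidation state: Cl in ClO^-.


x + (-2) = -1, so x = +1
Oxidation number: +1

+1


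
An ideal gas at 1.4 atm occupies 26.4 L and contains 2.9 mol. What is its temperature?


PV = nRT  (R = 0.08206 L·atm/(mol·K))
T = PV/(nR) = 1.4×26.4/(2.9×0.08206)
= 36.96/0.237974
= 155.31 K

155.31 K


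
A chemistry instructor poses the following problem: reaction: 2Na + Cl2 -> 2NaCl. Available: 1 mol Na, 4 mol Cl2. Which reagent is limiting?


Mole ratio available / coefficient:
  Na: 1/2 = 0.500
  Cl2: 4/1 = 4.000
Smaller ratio is limiting.

Na


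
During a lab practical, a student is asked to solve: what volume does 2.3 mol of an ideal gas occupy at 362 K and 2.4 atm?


PV = nRT  (R = 0.08206 L·atm/(mol·K))
V = nRT/P = 2.3×0.08206×362/2.4
= 28.468 L

28.468 L


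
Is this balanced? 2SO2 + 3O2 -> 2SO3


Equation: 2SO2 + 3O2 -> 2SO3
Check atoms: O: 10≠6, S: 2=2
Not balanced

No, not balanced


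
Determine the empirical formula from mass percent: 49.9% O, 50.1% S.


Assume 100 g sample. Moles of each element:
  O: 49.9/16.0 = 3.119 mol
  S: 50.1/32.07 = 1.562 mol
Divide by smallest (1.562):
  O: 3.119/1.562 = 2.0
  S: 1.562/1.562 = 1.0
Empirical formula: SO2

SO2


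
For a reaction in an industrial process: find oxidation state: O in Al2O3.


O is usually -2
Oxidation number: -2

-2


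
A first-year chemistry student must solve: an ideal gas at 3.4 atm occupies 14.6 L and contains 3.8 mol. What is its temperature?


PV = nRT  (R = 0.08206 L·atm/(mol·K))
T = PV/(nR) = 3.4×14.6/(3.8×0.08206)
= 49.64/0.311828
= 159.19 K

159.19 K


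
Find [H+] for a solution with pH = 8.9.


[H+] = 10^(-pH) = 10^(-8.9)
= 1.26×10^-9 M

1.26×10^-9 M


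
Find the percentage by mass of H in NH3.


M(NH3) = 1×14.01 + 3×1.008 = 17.034 g/mol
Mass of H = 3 × 1.008 = 3.024 g/mol
% H = 3.024/17.034 × 100 = 17.75%

17.75%


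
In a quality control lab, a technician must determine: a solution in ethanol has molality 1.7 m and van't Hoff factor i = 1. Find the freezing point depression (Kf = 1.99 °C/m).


ΔTf = Kf × m × i
= 1.99 × 1.7 × 1
= 3.383 °C

3.383 °C


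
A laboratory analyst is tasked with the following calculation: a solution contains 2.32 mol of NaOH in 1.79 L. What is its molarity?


M = n/V = 2.32/1.79 = 1.296 mol/L

1.296 M


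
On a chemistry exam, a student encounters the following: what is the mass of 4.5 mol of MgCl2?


M(MgCl2) = 95.21 g/mol
mass = n × M = 4.5 × 95.21 = 428.45 g

428.45 g


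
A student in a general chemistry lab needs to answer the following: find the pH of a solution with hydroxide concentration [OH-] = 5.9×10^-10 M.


pOH = -log10([OH-]) = -log10(5.9×10^-10)
= 10 - log10(5.9) = 9.23
pH = 14 - pOH = 14 - 9.23 = 4.77

4.77


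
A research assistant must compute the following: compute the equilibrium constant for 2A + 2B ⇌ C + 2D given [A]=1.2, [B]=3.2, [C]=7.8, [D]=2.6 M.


Kc = [C][D]^2/([A]^2[B]^2)
= (7.8^1 × 2.6^2)/(1.2^2 × 3.2^2)
= 52.728/14.7456
= 3.576

3.576


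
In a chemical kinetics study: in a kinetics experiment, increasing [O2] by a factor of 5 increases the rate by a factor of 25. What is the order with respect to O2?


rate ∝ [O2]^n
5^n = 25 → n = 2
Order in O2: 2

2


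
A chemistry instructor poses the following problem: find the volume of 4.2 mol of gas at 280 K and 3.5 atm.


PV = nRT  (R = 0.08206 L·atm/(mol·K))
V = nRT/P = 4.2×0.08206×280/3.5
= 27.572 L

27.572 L


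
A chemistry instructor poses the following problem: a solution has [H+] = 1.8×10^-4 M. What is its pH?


pH = -log10([H+]) = -log10(1.8×10^-4)
= 4 - log10(1.8)
= 4 - 0.26
= 3.74

3.74


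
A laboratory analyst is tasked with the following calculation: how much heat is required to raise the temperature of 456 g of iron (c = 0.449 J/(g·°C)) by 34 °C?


q = mcΔT = 456 × 0.449 × 34
= 6961.30 J

6961.30 J


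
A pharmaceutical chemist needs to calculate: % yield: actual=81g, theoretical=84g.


% yield = actual/theoretical × 100
= 81/84 × 100
= 96.43%

96.43%


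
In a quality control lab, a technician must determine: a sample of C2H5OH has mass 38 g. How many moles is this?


M(C2H5OH) = 46.07 g/mol
n = mass/M = 38/46.07 = 0.8248 mol

0.8248 mol


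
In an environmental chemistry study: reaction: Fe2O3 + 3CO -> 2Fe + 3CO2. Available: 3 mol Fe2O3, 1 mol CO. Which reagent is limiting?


Mole ratio available / coefficient:
  Fe2O3: 3/1 = 3.000
  CO: 1/3 = 0.333
Smaller ratio is limiting.

CO


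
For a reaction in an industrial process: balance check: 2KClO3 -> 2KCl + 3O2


Equation: 2KClO3 -> 2KCl + 3O2
Check atoms: Cl: 2=2, K: 2=2, O: 6=6
Balanced

Yes, balanced


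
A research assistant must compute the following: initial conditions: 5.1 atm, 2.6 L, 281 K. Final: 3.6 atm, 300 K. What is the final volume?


P1V1/T1 = P2V2/T2
V2 = P1V1T2/(T1P2)
= 5.1×2.6×300/(281×3.6)
= 3.932 L

3.932 L


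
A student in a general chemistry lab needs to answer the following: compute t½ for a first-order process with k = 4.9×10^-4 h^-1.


t½ = ln2/k = 0.693147/(4.9×10^-4 h^-1)
= 1415 h

1415 h


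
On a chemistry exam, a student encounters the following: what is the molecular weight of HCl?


M(HCl) = 1×1.008 + 1×35.45
= 1.01 + 35.45
= 36.46 g/mol

36.46 g/mol


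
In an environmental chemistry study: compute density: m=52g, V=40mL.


ρ = mass/volume
= 52/40
= 1.3 g/mL

1.3 g/mL


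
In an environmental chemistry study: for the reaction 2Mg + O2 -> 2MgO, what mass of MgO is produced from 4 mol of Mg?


Mole ratio MgO:Mg = 2:2
n(MgO) = 4 × 2/2 = 4.000 mol
mass = 4.000 × 40.31 = 161.24 g

161.24 g


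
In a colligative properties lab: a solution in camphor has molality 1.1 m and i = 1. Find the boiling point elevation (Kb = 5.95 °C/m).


ΔTb = Kb × m × i
= 5.95 × 1.1 × 1
= 6.545 °C

6.545 °C


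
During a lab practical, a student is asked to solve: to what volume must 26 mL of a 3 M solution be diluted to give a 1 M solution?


C1V1 = C2V2
3 × 26 = 1 × V2
V2 = 78/1 = 78.0 mL

78.0 mL


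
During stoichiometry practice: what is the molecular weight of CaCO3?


M(CaCO3) = 1×40.08 + 1×12.01 + 3×16.0
= 40.08 + 12.01 + 48.0
= 100.09 g/mol

100.09 g/mol


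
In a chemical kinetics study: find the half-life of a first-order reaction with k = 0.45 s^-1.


t½ = ln2/k = 0.693147/(0.45 s^-1)
= 1.540 s

1.540 s


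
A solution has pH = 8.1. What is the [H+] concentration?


[H+] = 10^(-pH) = 10^(-8.1)
= 7.94×10^-9 M

7.94×10^-9 M


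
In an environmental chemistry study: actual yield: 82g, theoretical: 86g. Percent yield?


% yield = actual/theoretical × 100
= 82/86 × 100
= 95.35%

95.35%


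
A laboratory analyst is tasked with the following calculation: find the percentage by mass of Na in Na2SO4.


M(Na2SO4) = 2×22.99 + 1×32.07 + 4×16.0 = 142.05 g/mol
Mass of Na = 2 × 22.99 = 45.98 g/mol
% Na = 45.98/142.05 × 100 = 32.37%

32.37%


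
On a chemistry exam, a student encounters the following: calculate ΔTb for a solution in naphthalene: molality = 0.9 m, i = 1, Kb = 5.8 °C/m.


ΔTb = Kb × m × i
= 5.8 × 0.9 × 1
= 5.22 °C

5.22 °C


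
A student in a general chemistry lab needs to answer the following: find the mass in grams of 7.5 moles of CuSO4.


M(CuSO4) = 159.62 g/mol
mass = n × M = 7.5 × 159.62 = 1197.15 g

1197.15 g


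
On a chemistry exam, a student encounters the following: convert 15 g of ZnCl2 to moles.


M(ZnCl2) = 136.28 g/mol
n = mass/M = 15/136.28 = 0.1101 mol

0.1101 mol


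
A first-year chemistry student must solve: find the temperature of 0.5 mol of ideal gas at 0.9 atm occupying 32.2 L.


PV = nRT  (R = 0.08206 L·atm/(mol·K))
T = PV/(nR) = 0.9×32.2/(0.5×0.08206)
= 28.98/0.041030
= 706.31 K

706.31 K


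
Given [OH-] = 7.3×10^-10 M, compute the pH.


pOH = -log10([OH-]) = -log10(7.3×10^-10)
= 10 - log10(7.3) = 9.14
pH = 14 - pOH = 14 - 9.14 = 4.86

4.86


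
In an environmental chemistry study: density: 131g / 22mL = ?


ρ = mass/volume
= 131/22
= 5.955 g/mL

5.955 g/mL


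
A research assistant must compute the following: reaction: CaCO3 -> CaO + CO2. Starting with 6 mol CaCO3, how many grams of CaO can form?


Mole ratio CaO:CaCO3 = 1:1
n(CaO) = 6 × 1/1 = 6.000 mol
mass = 6.000 × 56.08 = 336.48 g

336.48 g


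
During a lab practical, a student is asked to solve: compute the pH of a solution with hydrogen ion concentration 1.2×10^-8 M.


pH = -log10([H+]) = -log10(1.2×10^-8)
= 8 - log10(1.2)
= 8 - 0.08
= 7.92

7.92


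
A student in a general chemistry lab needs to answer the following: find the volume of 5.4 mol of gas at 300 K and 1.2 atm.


PV = nRT  (R = 0.08206 L·atm/(mol·K))
V = nRT/P = 5.4×0.08206×300/1.2
= 110.781 L

110.781 L


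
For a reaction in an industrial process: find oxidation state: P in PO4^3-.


x + 4(-2) = -3, so x = +5
Oxidation number: +5

+5


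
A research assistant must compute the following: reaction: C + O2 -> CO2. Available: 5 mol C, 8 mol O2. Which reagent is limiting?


Mole ratio available / coefficient:
  C: 5/1 = 5.000
  O2: 8/1 = 8.000
Smaller ratio is limiting.

C


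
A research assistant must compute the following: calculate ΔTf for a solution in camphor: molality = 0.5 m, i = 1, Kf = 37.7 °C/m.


ΔTf = Kf × m × i
= 37.7 × 0.5 × 1
= 18.85 °C

18.85 °C


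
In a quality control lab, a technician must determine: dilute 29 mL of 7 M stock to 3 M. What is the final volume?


C1V1 = C2V2
7 × 29 = 3 × V2
V2 = 203/3 = 67.67 mL

67.67 mL


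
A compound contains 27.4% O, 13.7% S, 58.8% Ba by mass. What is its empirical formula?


Assume 100 g sample. Moles of each element:
  O: 27.4/16.0 = 1.712 mol
  S: 13.7/32.07 = 0.427 mol
  Ba: 58.8/137.33 = 0.428 mol
Divide by smallest (0.427):
  O: 1.712/0.427 = 4.01
  S: 0.427/0.427 = 1.0
  Ba: 0.428/0.427 = 1.0
Empirical formula: BaSO4

BaSO4


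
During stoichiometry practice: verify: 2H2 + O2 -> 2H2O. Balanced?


Equation: 2H2 + O2 -> 2H2O
Check atoms: H: 4=4, O: 2=2
Balanced

Yes, balanced


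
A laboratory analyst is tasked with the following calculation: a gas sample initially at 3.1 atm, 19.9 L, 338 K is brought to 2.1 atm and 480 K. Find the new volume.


P1V1/T1 = P2V2/T2
V2 = P1V1T2/(T1P2)
= 3.1×19.9×480/(338×2.1)
= 41.718 L

41.718 L


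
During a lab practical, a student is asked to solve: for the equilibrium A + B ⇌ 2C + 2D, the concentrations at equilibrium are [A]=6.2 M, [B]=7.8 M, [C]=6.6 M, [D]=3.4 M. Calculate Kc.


Kc = [C]^2[D]^2/([A][B])
= (6.6^2 × 3.4^2)/(6.2^1 × 7.8^1)
= 503.5536/48.36
= 10.41

10.41


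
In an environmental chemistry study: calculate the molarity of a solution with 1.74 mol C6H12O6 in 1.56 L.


M = n/V = 1.74/1.56 = 1.115 mol/L

1.115 M


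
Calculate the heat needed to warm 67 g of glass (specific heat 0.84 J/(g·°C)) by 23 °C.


q = mcΔT = 67 × 0.84 × 23
= 1294.44 J

1294.44 J


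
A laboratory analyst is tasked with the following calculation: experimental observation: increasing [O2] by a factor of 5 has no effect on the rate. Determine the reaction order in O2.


rate ∝ [O2]^n
rate ∝ [O2]^0
Order in O2: 0

0


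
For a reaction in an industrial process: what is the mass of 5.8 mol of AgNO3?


M(AgNO3) = 169.88 g/mol
mass = n × M = 5.8 × 169.88 = 985.30 g

985.30 g


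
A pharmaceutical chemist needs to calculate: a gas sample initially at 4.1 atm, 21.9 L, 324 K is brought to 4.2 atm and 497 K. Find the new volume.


P1V1/T1 = P2V2/T2
V2 = P1V1T2/(T1P2)
= 4.1×21.9×497/(324×4.2)
= 32.794 L

32.794 L


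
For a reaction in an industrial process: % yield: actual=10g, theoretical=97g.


% yield = actual/theoretical × 100
= 10/97 × 100
= 10.31%

10.31%


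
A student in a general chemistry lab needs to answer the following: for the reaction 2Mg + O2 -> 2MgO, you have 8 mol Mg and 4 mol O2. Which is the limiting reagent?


Mole ratio available / coefficient:
  Mg: 8/2 = 4.000
  O2: 4/1 = 4.000
Smaller ratio is limiting.

neither (stoichiometric); Mg and O2 are fully consumed


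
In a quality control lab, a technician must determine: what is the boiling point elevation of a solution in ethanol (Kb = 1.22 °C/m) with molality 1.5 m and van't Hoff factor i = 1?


ΔTb = Kb × m × i
= 1.22 × 1.5 × 1
= 1.83 °C

1.83 °C


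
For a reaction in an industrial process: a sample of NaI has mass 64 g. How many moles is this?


M(NaI) = 149.89 g/mol
n = mass/M = 64/149.89 = 0.427 mol

0.427 mol


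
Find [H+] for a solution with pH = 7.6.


[H+] = 10^(-pH) = 10^(-7.6)
= 2.51×10^-8 M

2.51×10^-8 M


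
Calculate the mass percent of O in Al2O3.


M(Al2O3) = 2×26.98 + 3×16.0 = 101.96 g/mol
Mass of O = 3 × 16.0 = 48.00 g/mol
% O = 48.00/101.96 × 100 = 47.08%

47.08%


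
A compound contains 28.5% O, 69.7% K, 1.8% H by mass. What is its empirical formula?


Assume 100 g sample. Moles of each element:
  O: 28.5/16.0 = 1.781 mol
  K: 69.7/39.1 = 1.783 mol
  H: 1.8/1.008 = 1.786 mol
Divide by smallest (1.781):
  O: 1.781/1.781 = 1.0
  K: 1.783/1.781 = 1.0
  H: 1.786/1.781 = 1.0
Empirical formula: KOH

KOH


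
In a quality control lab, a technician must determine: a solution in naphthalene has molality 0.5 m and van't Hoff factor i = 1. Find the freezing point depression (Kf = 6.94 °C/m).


ΔTf = Kf × m × i
= 6.94 × 0.5 × 1
= 3.47 °C

3.47 °C


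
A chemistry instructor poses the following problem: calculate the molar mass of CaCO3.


M(CaCO3) = 1×40.08 + 1×12.01 + 3×16.0
= 40.08 + 12.01 + 48.0
= 100.09 g/mol

100.09 g/mol


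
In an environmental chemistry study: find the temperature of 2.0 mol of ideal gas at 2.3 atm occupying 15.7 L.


PV = nRT  (R = 0.08206 L·atm/(mol·K))
T = PV/(nR) = 2.3×15.7/(2.0×0.08206)
= 36.11/0.164120
= 220.02 K

220.02 K


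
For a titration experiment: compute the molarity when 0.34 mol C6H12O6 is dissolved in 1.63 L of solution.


M = n/V = 0.34/1.63 = 0.209 mol/L

0.209 M


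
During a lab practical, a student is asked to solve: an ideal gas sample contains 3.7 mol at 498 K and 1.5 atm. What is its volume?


PV = nRT  (R = 0.08206 L·atm/(mol·K))
V = nRT/P = 3.7×0.08206×498/1.5
= 100.803 L

100.803 L


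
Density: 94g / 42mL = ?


ρ = mass/volume
= 94/42
= 2.238 g/mL

2.238 g/mL


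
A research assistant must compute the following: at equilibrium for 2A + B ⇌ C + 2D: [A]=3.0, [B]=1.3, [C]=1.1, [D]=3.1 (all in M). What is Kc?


Kc = [C][D]^2/([A]^2[B])
= (1.1^1 × 3.1^2)/(3.0^2 × 1.3^1)
= 10.571/11.7
= 0.9035

0.9035


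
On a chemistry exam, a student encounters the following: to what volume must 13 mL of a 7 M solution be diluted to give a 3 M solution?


C1V1 = C2V2
7 × 13 = 3 × V2
V2 = 91/3 = 30.33 mL

30.33 mL


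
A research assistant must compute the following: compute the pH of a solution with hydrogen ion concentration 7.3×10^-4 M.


pH = -log10([H+]) = -log10(7.3×10^-4)
= 4 - log10(7.3)
= 4 - 0.86
= 3.14

3.14


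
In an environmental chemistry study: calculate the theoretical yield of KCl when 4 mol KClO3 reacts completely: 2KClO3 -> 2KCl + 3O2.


Mole ratio KCl:KClO3 = 2:2
n(KCl) = 4 × 2/2 = 4.000 mol
mass = 4.000 × 74.55 = 298.2 g

298.2 g


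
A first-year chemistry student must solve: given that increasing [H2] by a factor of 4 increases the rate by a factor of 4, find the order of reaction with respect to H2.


rate ∝ [H2]^n
4^n = 4 → n = 1
Order in H2: 1

1


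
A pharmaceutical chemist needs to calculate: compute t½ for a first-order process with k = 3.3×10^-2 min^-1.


t½ = ln2/k = 0.693147/(3.3×10^-2 min^-1)
= 21.00 min

21.00 min


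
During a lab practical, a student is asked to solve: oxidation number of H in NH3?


H is +1 with nonmetals
Oxidation number: +1

+1


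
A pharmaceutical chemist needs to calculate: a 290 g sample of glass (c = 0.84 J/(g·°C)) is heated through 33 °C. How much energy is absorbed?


q = mcΔT = 290 × 0.84 × 33
= 8038.80 J

8038.80 J


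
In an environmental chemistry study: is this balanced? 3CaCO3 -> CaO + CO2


Equation: 3CaCO3 -> CaO + CO2
Check atoms: C: 3≠1, Ca: 3≠1, O: 9≠3
Not balanced

No, not balanced


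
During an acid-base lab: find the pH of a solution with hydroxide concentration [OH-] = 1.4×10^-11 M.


pOH = -log10([OH-]) = -log10(1.4×10^-11)
= 11 - log10(1.4) = 10.85
pH = 14 - pOH = 14 - 10.85 = 3.15

3.15


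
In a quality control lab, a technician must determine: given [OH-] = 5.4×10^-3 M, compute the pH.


pOH = -log10([OH-]) = -log10(5.4×10^-3)
= 3 - log10(5.4) = 2.27
pH = 14 - pOH = 14 - 2.27 = 11.73

11.73


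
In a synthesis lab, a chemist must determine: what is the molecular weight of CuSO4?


M(CuSO4) = 1×63.55 + 1×32.07 + 4×16.0
= 63.55 + 32.07 + 64.0
= 159.62 g/mol

159.62 g/mol


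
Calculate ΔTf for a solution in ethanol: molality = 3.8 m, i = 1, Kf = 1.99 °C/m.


ΔTf = Kf × m × i
= 1.99 × 3.8 × 1
= 7.562 °C

7.562 °C


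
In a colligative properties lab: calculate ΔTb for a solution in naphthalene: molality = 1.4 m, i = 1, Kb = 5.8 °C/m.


ΔTb = Kb × m × i
= 5.8 × 1.4 × 1
= 8.12 °C

8.12 °C


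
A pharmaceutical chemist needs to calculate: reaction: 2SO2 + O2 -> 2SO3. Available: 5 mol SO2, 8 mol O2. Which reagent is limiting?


Mole ratio available / coefficient:
  SO2: 5/2 = 2.500
  O2: 8/1 = 8.000
Smaller ratio is limiting.

SO2


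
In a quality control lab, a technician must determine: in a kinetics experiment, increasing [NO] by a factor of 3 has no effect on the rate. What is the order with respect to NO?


rate ∝ [NO]^n
rate ∝ [NO]^0
Order in NO: 0

0


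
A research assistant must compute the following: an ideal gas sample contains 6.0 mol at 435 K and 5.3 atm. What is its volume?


PV = nRT  (R = 0.08206 L·atm/(mol·K))
V = nRT/P = 6.0×0.08206×435/5.3
= 40.411 L

40.411 L


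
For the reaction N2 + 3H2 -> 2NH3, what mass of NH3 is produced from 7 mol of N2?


Mole ratio NH3:N2 = 2:1
n(NH3) = 7 × 2/1 = 14.000 mol
mass = 14.000 × 17.03 = 238.42 g

238.42 g


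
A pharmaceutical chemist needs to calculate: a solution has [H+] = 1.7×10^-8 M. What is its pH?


pH = -log10([H+]) = -log10(1.7×10^-8)
= 8 - log10(1.7)
= 8 - 0.23
= 7.77

7.77


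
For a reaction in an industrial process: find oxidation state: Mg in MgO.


Group 2 metal: +2
Oxidation number: +2

+2


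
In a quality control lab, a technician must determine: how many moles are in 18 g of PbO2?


M(PbO2) = 239.2 g/mol
n = mass/M = 18/239.2 = 0.0753 mol

0.0753 mol


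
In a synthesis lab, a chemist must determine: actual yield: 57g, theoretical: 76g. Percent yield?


% yield = actual/theoretical × 100
= 57/76 × 100
= 75.0%

75.0%


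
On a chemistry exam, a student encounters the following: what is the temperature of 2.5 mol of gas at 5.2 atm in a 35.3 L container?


PV = nRT  (R = 0.08206 L·atm/(mol·K))
T = PV/(nR) = 5.2×35.3/(2.5×0.08206)
= 183.56/0.205150
= 894.76 K

894.76 K


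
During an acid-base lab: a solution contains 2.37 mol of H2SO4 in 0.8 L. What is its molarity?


M = n/V = 2.37/0.8 = 2.963 mol/L

2.963 M


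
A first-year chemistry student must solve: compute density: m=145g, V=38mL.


ρ = mass/volume
= 145/38
= 3.816 g/mL

3.816 g/mL


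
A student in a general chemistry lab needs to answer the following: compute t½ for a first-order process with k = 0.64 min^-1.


t½ = ln2/k = 0.693147/(0.64 min^-1)
= 1.083 min

1.083 min


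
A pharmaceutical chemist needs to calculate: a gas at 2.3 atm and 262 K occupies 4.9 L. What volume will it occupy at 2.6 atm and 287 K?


P1V1/T1 = P2V2/T2
V2 = P1V1T2/(T1P2)
= 2.3×4.9×287/(262×2.6)
= 4.748 L

4.748 L


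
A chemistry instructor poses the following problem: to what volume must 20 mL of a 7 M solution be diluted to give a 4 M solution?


C1V1 = C2V2
7 × 20 = 4 × V2
V2 = 140/4 = 35.0 mL

35.0 mL


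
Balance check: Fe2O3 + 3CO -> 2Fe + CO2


Equation: Fe2O3 + 3CO -> 2Fe + CO2
Check atoms: C: 3≠1, Fe: 2=2, O: 6≠2
Not balanced

No, not balanced


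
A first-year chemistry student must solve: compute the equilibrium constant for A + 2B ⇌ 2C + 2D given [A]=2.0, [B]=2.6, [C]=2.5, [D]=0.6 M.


Kc = [C]^2[D]^2/([A][B]^2)
= (2.5^2 × 0.6^2)/(2.0^1 × 2.6^2)
= 2.25/13.52
= 0.1664

0.1664


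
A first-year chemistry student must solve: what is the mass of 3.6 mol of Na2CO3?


M(Na2CO3) = 105.99 g/mol
mass = n × M = 3.6 × 105.99 = 381.56 g

381.56 g


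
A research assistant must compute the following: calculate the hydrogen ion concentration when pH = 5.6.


[H+] = 10^(-pH) = 10^(-5.6)
= 2.51×10^-6 M

2.51×10^-6 M


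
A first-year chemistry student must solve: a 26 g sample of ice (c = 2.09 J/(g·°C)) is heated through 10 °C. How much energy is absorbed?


q = mcΔT = 26 × 2.09 × 10
= 543.40 J

543.40 J


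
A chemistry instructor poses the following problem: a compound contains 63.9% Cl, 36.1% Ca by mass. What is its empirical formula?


Assume 100 g sample. Moles of each element:
  Cl: 63.9/35.45 = 1.803 mol
  Ca: 36.1/40.08 = 0.901 mol
Divide by smallest (0.901):
  Cl: 1.803/0.901 = 2.0
  Ca: 0.901/0.901 = 1.0
Empirical formula: CaCl2

CaCl2


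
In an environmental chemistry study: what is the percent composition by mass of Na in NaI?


M(NaI) = 1×22.99 + 1×126.9 = 149.89 g/mol
Mass of Na = 1 × 22.99 = 22.99 g/mol
% Na = 22.99/149.89 × 100 = 15.34%

15.34%


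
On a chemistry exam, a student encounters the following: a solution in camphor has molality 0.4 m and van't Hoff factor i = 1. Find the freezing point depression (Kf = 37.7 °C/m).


ΔTf = Kf × m × i
= 37.7 × 0.4 × 1
= 15.08 °C

15.08 °C


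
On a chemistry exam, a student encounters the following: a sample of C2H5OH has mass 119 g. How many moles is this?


M(C2H5OH) = 46.07 g/mol
n = mass/M = 119/46.07 = 2.583 mol

2.583 mol


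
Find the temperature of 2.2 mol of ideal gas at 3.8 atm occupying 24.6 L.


PV = nRT  (R = 0.08206 L·atm/(mol·K))
T = PV/(nR) = 3.8×24.6/(2.2×0.08206)
= 93.48/0.180532
= 517.80 K

517.80 K


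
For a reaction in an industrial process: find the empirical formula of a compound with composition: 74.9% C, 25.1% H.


Assume 100 g sample. Moles of each element:
  C: 74.9/12.01 = 6.236 mol
  H: 25.1/1.008 = 24.901 mol
Divide by smallest (6.236):
  C: 6.236/6.236 = 1.0
  H: 24.901/6.236 = 3.99
Empirical formula: CH4

CH4


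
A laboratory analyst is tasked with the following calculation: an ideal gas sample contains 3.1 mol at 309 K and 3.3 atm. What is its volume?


PV = nRT  (R = 0.08206 L·atm/(mol·K))
V = nRT/P = 3.1×0.08206×309/3.3
= 23.82 L

23.82 L


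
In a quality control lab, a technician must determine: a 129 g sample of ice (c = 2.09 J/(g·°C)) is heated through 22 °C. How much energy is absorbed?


q = mcΔT = 129 × 2.09 × 22
= 5931.42 J

5931.42 J


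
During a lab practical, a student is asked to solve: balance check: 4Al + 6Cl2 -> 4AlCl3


Equation: 4Al + 6Cl2 -> 4AlCl3
Check atoms: Al: 4=4, Cl: 12=12
Balanced

Yes, balanced


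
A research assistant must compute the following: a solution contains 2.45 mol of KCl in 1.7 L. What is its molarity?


M = n/V = 2.45/1.7 = 1.441 mol/L

1.441 M


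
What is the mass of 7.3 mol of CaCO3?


M(CaCO3) = 100.09 g/mol
mass = n × M = 7.3 × 100.09 = 730.66 g

730.66 g


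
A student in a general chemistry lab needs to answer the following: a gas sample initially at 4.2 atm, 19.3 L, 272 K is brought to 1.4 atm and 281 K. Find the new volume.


P1V1/T1 = P2V2/T2
V2 = P1V1T2/(T1P2)
= 4.2×19.3×281/(272×1.4)
= 59.816 L

59.816 L


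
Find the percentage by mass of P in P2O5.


M(P2O5) = 2×30.97 + 5×16.0 = 141.94 g/mol
Mass of P = 2 × 30.97 = 61.94 g/mol
% P = 61.94/141.94 × 100 = 43.64%

43.64%


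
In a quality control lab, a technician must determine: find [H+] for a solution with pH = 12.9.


[H+] = 10^(-pH) = 10^(-12.9)
= 1.26×10^-13 M

1.26×10^-13 M


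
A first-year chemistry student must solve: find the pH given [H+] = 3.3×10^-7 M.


pH = -log10([H+]) = -log10(3.3×10^-7)
= 7 - log10(3.3)
= 7 - 0.52
= 6.48

6.48


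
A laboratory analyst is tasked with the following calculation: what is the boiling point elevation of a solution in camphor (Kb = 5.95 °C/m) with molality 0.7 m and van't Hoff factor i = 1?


ΔTb = Kb × m × i
= 5.95 × 0.7 × 1
= 4.165 °C

4.165 °C


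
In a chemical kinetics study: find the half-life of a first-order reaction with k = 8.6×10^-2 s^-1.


t½ = ln2/k = 0.693147/(8.6×10^-2 s^-1)
= 8.060 s

8.060 s


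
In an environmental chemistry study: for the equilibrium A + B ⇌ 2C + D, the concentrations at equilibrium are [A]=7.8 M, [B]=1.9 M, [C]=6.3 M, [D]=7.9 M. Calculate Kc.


Kc = [C]^2[D]/([A][B])
= (6.3^2 × 7.9^1)/(7.8^1 × 1.9^1)
= 313.551/14.82
= 21.16

21.16


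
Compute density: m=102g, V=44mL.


ρ = mass/volume
= 102/44
= 2.318 g/mL

2.318 g/mL


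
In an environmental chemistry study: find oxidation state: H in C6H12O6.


H is +1 with nonmetals
Oxidation number: +1

+1


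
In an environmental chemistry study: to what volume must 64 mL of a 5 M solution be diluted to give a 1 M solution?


C1V1 = C2V2
5 × 64 = 1 × V2
V2 = 320/1 = 320.0 mL

320.0 mL


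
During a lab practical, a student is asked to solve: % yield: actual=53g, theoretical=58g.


% yield = actual/theoretical × 100
= 53/58 × 100
= 91.38%

91.38%


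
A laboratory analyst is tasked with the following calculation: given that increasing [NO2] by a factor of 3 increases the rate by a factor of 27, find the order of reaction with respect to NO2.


rate ∝ [NO2]^n
3^n = 27 → n = 3
Order in NO2: 3

3


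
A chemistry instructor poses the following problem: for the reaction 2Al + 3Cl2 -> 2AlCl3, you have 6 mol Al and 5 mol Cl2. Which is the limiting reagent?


Mole ratio available / coefficient:
  Al: 6/2 = 3.000
  Cl2: 5/3 = 1.667
Smaller ratio is limiting.

Cl2


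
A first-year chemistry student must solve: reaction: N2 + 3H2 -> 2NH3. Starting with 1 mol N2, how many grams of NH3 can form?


Mole ratio NH3:N2 = 2:1
n(NH3) = 1 × 2/1 = 2.000 mol
mass = 2.000 × 17.03 = 34.06 g

34.06 g


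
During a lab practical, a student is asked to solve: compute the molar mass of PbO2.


M(PbO2) = 1×207.2 + 2×16.0
= 207.2 + 32.0
= 239.2 g/mol

239.2 g/mol


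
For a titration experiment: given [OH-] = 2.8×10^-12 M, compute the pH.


pOH = -log10([OH-]) = -log10(2.8×10^-12)
= 12 - log10(2.8) = 11.55
pH = 14 - pOH = 14 - 11.55 = 2.45

2.45


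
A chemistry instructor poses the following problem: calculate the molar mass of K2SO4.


M(K2SO4) = 2×39.1 + 1×32.07 + 4×16.0
= 78.2 + 32.07 + 64.0
= 174.27 g/mol

174.27 g/mol


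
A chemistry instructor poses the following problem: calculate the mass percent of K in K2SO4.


M(K2SO4) = 2×39.1 + 1×32.07 + 4×16.0 = 174.27 g/mol
Mass of K = 2 × 39.1 = 78.20 g/mol
% K = 78.20/174.27 × 100 = 44.87%

44.87%


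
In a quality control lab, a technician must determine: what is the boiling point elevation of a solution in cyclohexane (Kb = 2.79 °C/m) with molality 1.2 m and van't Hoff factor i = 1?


ΔTb = Kb × m × i
= 2.79 × 1.2 × 1
= 3.348 °C

3.348 °C


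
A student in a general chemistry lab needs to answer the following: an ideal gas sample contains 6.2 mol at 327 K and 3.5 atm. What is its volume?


PV = nRT  (R = 0.08206 L·atm/(mol·K))
V = nRT/P = 6.2×0.08206×327/3.5
= 47.534 L

47.534 L


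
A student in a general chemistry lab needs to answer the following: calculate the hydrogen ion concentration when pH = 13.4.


[H+] = 10^(-pH) = 10^(-13.4)
= 3.98×10^-14 M

3.98×10^-14 M


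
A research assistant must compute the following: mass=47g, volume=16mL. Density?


ρ = mass/volume
= 47/16
= 2.938 g/mL

2.938 g/mL


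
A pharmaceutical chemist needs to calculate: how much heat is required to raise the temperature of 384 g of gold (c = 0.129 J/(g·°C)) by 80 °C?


q = mcΔT = 384 × 0.129 × 80
= 3962.88 J

3962.88 J


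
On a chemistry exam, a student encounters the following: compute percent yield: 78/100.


% yield = actual/theoretical × 100
= 78/100 × 100
= 78.0%

78.0%


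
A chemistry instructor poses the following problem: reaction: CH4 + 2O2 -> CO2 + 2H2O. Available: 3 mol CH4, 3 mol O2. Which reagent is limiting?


Mole ratio available / coefficient:
  CH4: 3/1 = 3.000
  O2: 3/2 = 1.500
Smaller ratio is limiting.

O2


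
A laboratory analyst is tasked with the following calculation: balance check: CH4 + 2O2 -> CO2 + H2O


Equation: CH4 + 2O2 -> CO2 + H2O
Check atoms: C: 1=1, H: 4≠2, O: 4≠3
Not balanced

No, not balanced


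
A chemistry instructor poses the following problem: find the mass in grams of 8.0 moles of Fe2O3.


M(Fe2O3) = 159.7 g/mol
mass = n × M = 8.0 × 159.7 = 1277.60 g

1277.60 g


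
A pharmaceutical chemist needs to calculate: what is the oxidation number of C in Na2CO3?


2(+1) + x + 3(-2) = 0, so x = +4
Oxidation number: +4

+4


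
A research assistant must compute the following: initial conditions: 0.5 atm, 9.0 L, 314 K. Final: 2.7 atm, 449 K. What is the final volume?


P1V1/T1 = P2V2/T2
V2 = P1V1T2/(T1P2)
= 0.5×9.0×449/(314×2.7)
= 2.383 L

2.383 L


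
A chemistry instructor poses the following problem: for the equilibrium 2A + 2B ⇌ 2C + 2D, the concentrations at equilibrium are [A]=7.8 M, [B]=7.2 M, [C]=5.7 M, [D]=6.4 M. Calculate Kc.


Kc = [C]^2[D]^2/([A]^2[B]^2)
= (5.7^2 × 6.4^2)/(7.8^2 × 7.2^2)
= 1330.7904/3153.9456
= 0.4219

0.4219


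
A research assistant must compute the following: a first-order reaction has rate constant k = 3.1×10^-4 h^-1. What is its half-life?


t½ = ln2/k = 0.693147/(3.1×10^-4 h^-1)
= 2236 h

2236 h


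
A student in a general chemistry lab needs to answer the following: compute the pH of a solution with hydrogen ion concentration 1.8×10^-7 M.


pH = -log10([H+]) = -log10(1.8×10^-7)
= 7 - log10(1.8)
= 7 - 0.26
= 6.74

6.74


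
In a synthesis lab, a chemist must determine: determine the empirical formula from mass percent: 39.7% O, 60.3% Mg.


Assume 100 g sample. Moles of each element:
  O: 39.7/16.0 = 2.481 mol
  Mg: 60.3/24.31 = 2.48 mol
Divide by smallest (2.48):
  O: 2.481/2.48 = 1.0
  Mg: 2.48/2.48 = 1.0
Empirical formula: MgO

MgO


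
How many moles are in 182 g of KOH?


M(KOH) = 56.11 g/mol
n = mass/M = 182/56.11 = 3.2436 mol

3.2436 mol


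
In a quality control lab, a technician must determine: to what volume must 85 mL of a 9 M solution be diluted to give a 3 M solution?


C1V1 = C2V2
9 × 85 = 3 × V2
V2 = 765/3 = 255.0 mL

255.0 mL


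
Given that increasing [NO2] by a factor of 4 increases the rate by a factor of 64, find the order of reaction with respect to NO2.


rate ∝ [NO2]^n
4^n = 64 → n = 3
Order in NO2: 3

3


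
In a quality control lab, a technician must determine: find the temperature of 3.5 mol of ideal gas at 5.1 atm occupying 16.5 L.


PV = nRT  (R = 0.08206 L·atm/(mol·K))
T = PV/(nR) = 5.1×16.5/(3.5×0.08206)
= 84.15/0.287210
= 292.99 K

292.99 K


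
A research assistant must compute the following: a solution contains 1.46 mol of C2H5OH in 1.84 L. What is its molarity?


M = n/V = 1.46/1.84 = 0.793 mol/L

0.793 M


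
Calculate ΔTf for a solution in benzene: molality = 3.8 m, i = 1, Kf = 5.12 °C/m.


ΔTf = Kf × m × i
= 5.12 × 3.8 × 1
= 19.456 °C

19.456 °C


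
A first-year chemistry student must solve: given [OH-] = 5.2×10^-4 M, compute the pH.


pOH = -log10([OH-]) = -log10(5.2×10^-4)
= 4 - log10(5.2) = 3.28
pH = 14 - pOH = 14 - 3.28 = 10.72

10.72


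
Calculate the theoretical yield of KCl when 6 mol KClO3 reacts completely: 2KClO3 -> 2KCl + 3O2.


Mole ratio KCl:KClO3 = 2:2
n(KCl) = 6 × 2/2 = 6.000 mol
mass = 6.000 × 74.55 = 447.3 g

447.3 g


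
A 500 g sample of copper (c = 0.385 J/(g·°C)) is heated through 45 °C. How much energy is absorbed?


q = mcΔT = 500 × 0.385 × 45
= 8662.50 J

8662.50 J


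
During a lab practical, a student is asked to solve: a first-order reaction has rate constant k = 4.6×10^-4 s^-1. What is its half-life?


t½ = ln2/k = 0.693147/(4.6×10^-4 s^-1)
= 1507 s

1507 s


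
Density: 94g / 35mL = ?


ρ = mass/volume
= 94/35
= 2.686 g/mL

2.686 g/mL


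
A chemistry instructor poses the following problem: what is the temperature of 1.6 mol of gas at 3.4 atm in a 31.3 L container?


PV = nRT  (R = 0.08206 L·atm/(mol·K))
T = PV/(nR) = 3.4×31.3/(1.6×0.08206)
= 106.42/0.131296
= 810.53 K

810.53 K


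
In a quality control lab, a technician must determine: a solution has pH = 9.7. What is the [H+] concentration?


[H+] = 10^(-pH) = 10^(-9.7)
= 2.0×10^-10 M

2.0×10^-10 M


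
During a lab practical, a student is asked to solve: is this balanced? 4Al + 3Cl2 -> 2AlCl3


Equation: 4Al + 3Cl2 -> 2AlCl3
Check atoms: Al: 4≠2, Cl: 6=6
Not balanced

No, not balanced


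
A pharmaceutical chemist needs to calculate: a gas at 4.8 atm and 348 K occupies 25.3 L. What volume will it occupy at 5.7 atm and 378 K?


P1V1/T1 = P2V2/T2
V2 = P1V1T2/(T1P2)
= 4.8×25.3×378/(348×5.7)
= 23.142 L

23.142 L


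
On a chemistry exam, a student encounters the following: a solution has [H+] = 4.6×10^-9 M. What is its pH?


pH = -log10([H+]) = -log10(4.6×10^-9)
= 9 - log10(4.6)
= 9 - 0.66
= 8.34

8.34


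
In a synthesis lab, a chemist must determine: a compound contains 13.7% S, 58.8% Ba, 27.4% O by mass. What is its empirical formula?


Assume 100 g sample. Moles of each element:
  S: 13.7/32.07 = 0.427 mol
  Ba: 58.8/137.33 = 0.428 mol
  O: 27.4/16.0 = 1.712 mol
Divide by smallest (0.427):
  S: 0.427/0.427 = 1.0
  Ba: 0.428/0.427 = 1.0
  O: 1.712/0.427 = 4.01
Empirical formula: BaSO4

BaSO4


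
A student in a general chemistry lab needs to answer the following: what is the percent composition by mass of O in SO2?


M(SO2) = 1×32.07 + 2×16.0 = 64.07 g/mol
Mass of O = 2 × 16.0 = 32.00 g/mol
% O = 32.00/64.07 × 100 = 49.95%

49.95%


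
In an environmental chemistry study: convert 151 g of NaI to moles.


M(NaI) = 149.89 g/mol
n = mass/M = 151/149.89 = 1.0074 mol

1.0074 mol


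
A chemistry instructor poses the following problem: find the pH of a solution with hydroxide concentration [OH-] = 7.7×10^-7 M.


pOH = -log10([OH-]) = -log10(7.7×10^-7)
= 7 - log10(7.7) = 6.11
pH = 14 - pOH = 14 - 6.11 = 7.89

7.89


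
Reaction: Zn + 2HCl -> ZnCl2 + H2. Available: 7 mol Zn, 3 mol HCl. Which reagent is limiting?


Mole ratio available / coefficient:
  Zn: 7/1 = 7.000
  HCl: 3/2 = 1.500
Smaller ratio is limiting.

HCl


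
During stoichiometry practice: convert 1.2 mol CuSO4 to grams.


M(CuSO4) = 159.62 g/mol
mass = n × M = 1.2 × 159.62 = 191.54 g

191.54 g


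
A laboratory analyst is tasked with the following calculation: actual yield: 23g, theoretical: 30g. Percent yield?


% yield = actual/theoretical × 100
= 23/30 × 100
= 76.67%

76.67%


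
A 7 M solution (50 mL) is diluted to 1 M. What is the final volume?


C1V1 = C2V2
7 × 50 = 1 × V2
V2 = 350/1 = 350.0 mL

350.0 mL


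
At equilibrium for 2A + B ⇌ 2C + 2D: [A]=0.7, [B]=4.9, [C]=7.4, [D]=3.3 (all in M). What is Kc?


Kc = [C]^2[D]^2/([A]^2[B])
= (7.4^2 × 3.3^2)/(0.7^2 × 4.9^1)
= 596.3364/2.401
= 248.4

248.4


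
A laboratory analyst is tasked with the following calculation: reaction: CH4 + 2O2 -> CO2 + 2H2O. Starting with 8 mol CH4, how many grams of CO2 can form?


Mole ratio CO2:CH4 = 1:1
n(CO2) = 8 × 1/1 = 8.000 mol
mass = 8.000 × 44.01 = 352.08 g

352.08 g


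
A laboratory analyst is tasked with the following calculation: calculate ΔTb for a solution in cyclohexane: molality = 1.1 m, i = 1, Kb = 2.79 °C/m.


ΔTb = Kb × m × i
= 2.79 × 1.1 × 1
= 3.069 °C

3.069 °C
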